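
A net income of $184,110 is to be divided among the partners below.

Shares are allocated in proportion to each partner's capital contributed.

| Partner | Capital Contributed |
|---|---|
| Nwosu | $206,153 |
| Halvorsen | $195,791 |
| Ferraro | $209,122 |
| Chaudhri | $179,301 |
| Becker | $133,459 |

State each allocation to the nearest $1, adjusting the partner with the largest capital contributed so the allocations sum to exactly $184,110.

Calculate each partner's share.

Nwosu: $41,084 | Halvorsen: $39,019 | Ferraro: $41,677 | Chaudhri: $35,733 | Becker: $26,597

Capital contributed total: 923,826.
Unrounded shares: Nwosu 206,153/923,826 × $184,110 = 41,084.39; Halvorsen 195,791/923,826 × $184,110 = 39,019.34; Ferraro 209,122/923,826 × $184,110 = 41,676.09; Chaudhri 179,301/923,826 × $184,110 = 35,733.04; Becker 133,459/923,826 × $184,110 = 26,597.15.
After rounding ($1): Nwosu $41,084; Halvorsen $39,019; Ferraro $41,676; Chaudhri $35,733; Becker $26,597. Sum = $184,109.
Difference $184,110 − $184,109 = +$1 applied to largest capital contributed (Ferraro): Ferraro becomes $41,677.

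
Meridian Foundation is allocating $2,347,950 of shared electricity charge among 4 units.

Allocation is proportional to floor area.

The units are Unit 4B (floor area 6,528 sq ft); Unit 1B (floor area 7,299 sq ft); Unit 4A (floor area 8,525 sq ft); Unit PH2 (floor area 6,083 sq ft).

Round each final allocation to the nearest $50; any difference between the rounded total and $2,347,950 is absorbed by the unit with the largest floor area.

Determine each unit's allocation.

Unit 4B: $539,050 | Unit 1B: $602,700 | Unit 4A: $703,900 | Unit PH2: $502,300

Combined floor area = 28,435.
Proportional shares: Unit 4B 6,528/28,435 × $2,347,950 = 539,033.50; Unit 1B 7,299/28,435 × $2,347,950 = 602,696.92; Unit 4A 8,525/28,435 × $2,347,950 = 703,930.85; Unit PH2 6,083/28,435 × $2,347,950 = 502,288.72.
After rounding ($50): Unit 4B $539,050; Unit 1B $602,700; Unit 4A $703,950; Unit PH2 $502,300. Sum = $2,348,000.
Difference $2,347,950 − $2,348,000 = −$50 applied to largest floor area (Unit 4A): Unit 4A becomes $703,900.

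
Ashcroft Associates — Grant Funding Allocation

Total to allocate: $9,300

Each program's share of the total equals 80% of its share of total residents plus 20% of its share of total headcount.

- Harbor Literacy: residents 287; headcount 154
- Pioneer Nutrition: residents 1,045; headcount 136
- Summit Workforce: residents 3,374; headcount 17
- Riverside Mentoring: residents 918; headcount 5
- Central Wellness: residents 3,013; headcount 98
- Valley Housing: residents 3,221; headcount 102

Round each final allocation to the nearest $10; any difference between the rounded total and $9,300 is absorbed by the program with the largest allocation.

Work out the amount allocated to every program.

Harbor Literacy: $740 | Pioneer Nutrition: $1,150 | Summit Workforce: $2,180 | Riverside Mentoring: $590 | Central Wellness: $2,250 | Valley Housing: $2,390

Totals — residents 11,858, headcount 512.
Combined weights (80% residents + 20% headcount): Harbor Literacy 0.0795; Pioneer Nutrition 0.1236; Summit Workforce 0.2343; Riverside Mentoring 0.0639; Central Wellness 0.2416; Valley Housing 0.2571.
Pro-rata amounts: Harbor Literacy 739.52; Pioneer Nutrition 1,149.72; Summit Workforce 2,178.69; Riverside Mentoring 594.14; Central Wellness 2,246.45; Valley Housing 2,391.48.
After rounding ($10): Harbor Literacy $740; Pioneer Nutrition $1,150; Summit Workforce $2,180; Riverside Mentoring $590; Central Wellness $2,250; Valley Housing $2,390. Sum = $9,300.
No rounding difference to absorb.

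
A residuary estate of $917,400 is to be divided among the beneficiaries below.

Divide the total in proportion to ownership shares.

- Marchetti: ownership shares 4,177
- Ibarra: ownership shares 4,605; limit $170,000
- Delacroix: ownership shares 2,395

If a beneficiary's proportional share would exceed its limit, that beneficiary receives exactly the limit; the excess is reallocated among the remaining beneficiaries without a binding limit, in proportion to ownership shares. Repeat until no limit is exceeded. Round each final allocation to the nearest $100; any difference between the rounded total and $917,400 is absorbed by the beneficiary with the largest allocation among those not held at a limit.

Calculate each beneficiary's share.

Combined ownership shares = 11,177.
Unconstrained shares: Marchetti 342,845.11; Ibarra 377,975.04; Delacroix 196,579.85.
Held at cap: Ibarra ($170,000); remaining pool $747,400 reallocated over remaining ownership shares 6,572.
Shares after redistribution: Marchetti 475,028.88 → $475,000; Delacroix 272,371.12 → $272,400.

Marchetti: $475,000 · Ibarra: $170,000 · Delacroix: $272,400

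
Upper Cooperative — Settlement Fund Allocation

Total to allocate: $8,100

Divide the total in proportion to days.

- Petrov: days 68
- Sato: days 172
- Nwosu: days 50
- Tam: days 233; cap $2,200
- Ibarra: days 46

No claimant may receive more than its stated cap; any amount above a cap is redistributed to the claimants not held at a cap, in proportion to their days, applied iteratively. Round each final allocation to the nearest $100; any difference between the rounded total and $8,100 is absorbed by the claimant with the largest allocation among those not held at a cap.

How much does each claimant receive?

Petrov: $1,200; Sato: $3,000; Nwosu: $900; Tam: $2,200; Ibarra: $800

Total days = 569.
Unconstrained shares: Petrov 968.01; Sato 2,448.51; Nwosu 711.78; Tam 3,316.87; Ibarra 654.83.
Held at cap: Tam ($2,200); remaining pool $5,900 reallocated over remaining days 336.
Remaining shares: Petrov 1,194.05 → $1,200; Sato 3,020.24 → $3,000; Nwosu 877.98 → $900; Ibarra 807.74 → $800.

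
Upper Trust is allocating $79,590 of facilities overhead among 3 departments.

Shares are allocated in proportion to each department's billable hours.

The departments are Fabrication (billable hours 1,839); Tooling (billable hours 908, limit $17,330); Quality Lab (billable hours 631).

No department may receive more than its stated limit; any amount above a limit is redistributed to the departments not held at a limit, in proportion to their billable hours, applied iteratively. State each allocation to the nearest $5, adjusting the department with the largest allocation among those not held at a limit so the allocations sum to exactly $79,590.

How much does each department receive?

Combined billable hours = 3,378.
Unconstrained shares: Fabrication 43,329.19; Tooling 21,393.64; Quality Lab 14,867.17.
Capped: Tooling ($17,330); balance $62,260 reallocated over remaining billable hours 2,470.
Shares after redistribution: Fabrication 46,354.71 → $46,355; Quality Lab 15,905.29 → $15,905.

Fabrication: $46,355 | Tooling: $17,330 | Quality Lab: $15,905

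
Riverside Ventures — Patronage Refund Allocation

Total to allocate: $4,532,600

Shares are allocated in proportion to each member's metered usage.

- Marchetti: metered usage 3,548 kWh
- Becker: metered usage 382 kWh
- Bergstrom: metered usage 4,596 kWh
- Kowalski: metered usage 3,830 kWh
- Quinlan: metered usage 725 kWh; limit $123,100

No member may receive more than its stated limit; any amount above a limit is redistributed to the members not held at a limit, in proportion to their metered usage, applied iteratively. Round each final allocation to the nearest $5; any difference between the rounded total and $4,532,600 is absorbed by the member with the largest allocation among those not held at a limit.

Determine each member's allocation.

Combined metered usage = 13,081.
Unconstrained shares: Marchetti 1,229,391.09; Becker 132,363.98; Bergstrom 1,592,525.77; Kowalski 1,327,104.81; Quinlan 251,214.36.
Held at cap: Quinlan ($123,100); residual $4,409,500 reallocated over remaining metered usage 12,356.
Shares after redistribution: Marchetti 1,266,178.86 → $1,266,180; Becker 136,324.78 → $136,325; Bergstrom 1,640,179.83 → $1,640,180; Kowalski 1,366,816.53 → $1,366,815.

Marchetti: $1,266,180 · Becker: $136,325 · Bergstrom: $1,640,180 · Kowalski: $1,366,815 · Quinlan: $123,100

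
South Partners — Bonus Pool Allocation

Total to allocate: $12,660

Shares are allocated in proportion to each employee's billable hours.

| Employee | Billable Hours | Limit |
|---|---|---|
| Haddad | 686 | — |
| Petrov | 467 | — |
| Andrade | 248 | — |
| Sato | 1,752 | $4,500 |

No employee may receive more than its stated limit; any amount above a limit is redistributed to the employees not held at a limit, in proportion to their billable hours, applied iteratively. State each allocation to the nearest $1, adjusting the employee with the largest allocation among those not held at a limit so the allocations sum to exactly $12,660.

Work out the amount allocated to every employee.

Sum of billable hours: 3,153.
Pro-rata shares before constraints: Haddad 2,754.44; Petrov 1,875.11; Andrade 995.78; Sato 7,034.67.
Held at cap: Sato ($4,500); residual $8,160 reallocated over remaining billable hours 1,401.
Shares after redistribution: Haddad 3,995.55 → $3,996; Petrov 2,720.00 → $2,720; Andrade 1,444.45 → $1,444.

Haddad: $3,996; Petrov: $2,720; Andrade: $1,444; Sato: $4,500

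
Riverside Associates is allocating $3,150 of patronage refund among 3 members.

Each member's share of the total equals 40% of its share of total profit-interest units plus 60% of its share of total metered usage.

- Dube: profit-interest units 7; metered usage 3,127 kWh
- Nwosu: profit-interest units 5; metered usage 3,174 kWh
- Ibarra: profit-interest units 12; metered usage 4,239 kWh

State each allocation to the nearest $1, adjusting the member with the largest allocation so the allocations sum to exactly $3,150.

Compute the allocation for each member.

Totals — profit-interest units 24, metered usage 10,540.
Composite weights (40% profit-interest units + 60% metered usage): Dube 0.2947; Nwosu 0.2640; Ibarra 0.4413.
Raw shares: Dube 928.22; Nwosu 831.65; Ibarra 1,390.12.
After rounding ($1): Dube $928; Nwosu $832; Ibarra $1,390. Sum = $3,150.
Rounded total matches; no reconciliation needed.

Dube: $928 | Nwosu: $832 | Ibarra: $1,390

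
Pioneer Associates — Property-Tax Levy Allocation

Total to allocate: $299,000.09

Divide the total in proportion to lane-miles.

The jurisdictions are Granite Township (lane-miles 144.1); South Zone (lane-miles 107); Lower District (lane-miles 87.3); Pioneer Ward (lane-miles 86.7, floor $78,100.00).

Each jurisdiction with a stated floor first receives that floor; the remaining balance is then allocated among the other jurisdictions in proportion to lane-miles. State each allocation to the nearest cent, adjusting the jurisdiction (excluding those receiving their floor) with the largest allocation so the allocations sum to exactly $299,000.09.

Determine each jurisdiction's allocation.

Granite Township: $94,065.32 | South Zone: $69,847.25 | Lower District: $56,987.52 | Pioneer Ward: $78,100.00

Fund the minimums — Pioneer Ward $78,100.00. Balance $220,900.09.
Balance split over remaining lane-miles 338.4: Granite Township 94,065.3161 → $94,065.32; South Zone 69,847.2507 → $69,847.25; Lower District 56,987.5232 → $56,987.52.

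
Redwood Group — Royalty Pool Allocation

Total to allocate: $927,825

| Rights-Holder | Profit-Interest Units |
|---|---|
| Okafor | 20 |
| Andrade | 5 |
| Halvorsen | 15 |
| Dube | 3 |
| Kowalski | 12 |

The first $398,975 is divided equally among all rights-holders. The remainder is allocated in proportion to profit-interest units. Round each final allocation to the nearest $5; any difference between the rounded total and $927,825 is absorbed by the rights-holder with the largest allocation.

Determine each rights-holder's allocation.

Okafor: $272,110 | Andrade: $127,870 | Halvorsen: $224,025 | Dube: $108,640 | Kowalski: $195,180

Equal tier: $398,975 ÷ 5 = $79,795 apiece.
Remainder $528,850 by profit-interest units (total 55): Okafor 192,309.09 → $192,310; Andrade 48,077.27 → $48,075; Halvorsen 144,231.82 → $144,230; Dube 28,846.36 → $28,845; Kowalski 115,385.45 → $115,385.
Rounding difference +$5 on remainder applied to Okafor.
Totals: Okafor $79,795 + $192,315 = $272,110; Andrade $79,795 + $48,075 = $127,870; Halvorsen $79,795 + $144,230 = $224,025; Dube $79,795 + $28,845 = $108,640; Kowalski $79,795 + $115,385 = $195,180.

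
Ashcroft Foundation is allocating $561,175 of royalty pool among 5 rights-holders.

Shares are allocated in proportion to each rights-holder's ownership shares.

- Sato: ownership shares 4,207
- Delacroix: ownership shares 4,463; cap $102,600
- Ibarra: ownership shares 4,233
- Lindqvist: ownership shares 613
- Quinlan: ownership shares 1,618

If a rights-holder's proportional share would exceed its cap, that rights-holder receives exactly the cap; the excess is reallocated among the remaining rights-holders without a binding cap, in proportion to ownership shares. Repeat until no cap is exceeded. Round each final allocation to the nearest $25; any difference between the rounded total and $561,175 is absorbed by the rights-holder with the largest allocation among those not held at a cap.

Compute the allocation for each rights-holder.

Combined ownership shares = 15,134.
Unconstrained shares: Sato 155,997.31; Delacroix 165,489.89; Ibarra 156,961.40; Lindqvist 22,730.29; Quinlan 59,996.11.
Cap binds for Delacroix ($102,600); residual $458,575 reallocated over remaining ownership shares 10,671.
Remaining shares: Sato 180,791.40 → $180,800; Ibarra 181,908.72 → $181,900; Lindqvist 26,343.03 → $26,350; Quinlan 69,531.85 → $69,525.

Sato: $180,800; Delacroix: $102,600; Ibarra: $181,900; Lindqvist: $26,350; Quinlan: $69,525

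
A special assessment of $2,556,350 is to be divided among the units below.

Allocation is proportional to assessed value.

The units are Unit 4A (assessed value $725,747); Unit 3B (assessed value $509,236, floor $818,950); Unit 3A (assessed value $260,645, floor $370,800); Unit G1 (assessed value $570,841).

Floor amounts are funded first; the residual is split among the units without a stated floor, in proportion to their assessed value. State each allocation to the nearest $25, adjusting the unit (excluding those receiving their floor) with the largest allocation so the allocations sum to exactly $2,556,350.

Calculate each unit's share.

Unit 4A: $764,925 | Unit 3B: $818,950 | Unit 3A: $370,800 | Unit G1: $601,675

Fund the minimums — Unit 3B $818,950; Unit 3A $370,800. Residual $1,366,600.
Residual split over remaining assessed value 1,296,588: Unit 4A 764,935.24 → $764,925; Unit G1 601,664.76 → $601,675.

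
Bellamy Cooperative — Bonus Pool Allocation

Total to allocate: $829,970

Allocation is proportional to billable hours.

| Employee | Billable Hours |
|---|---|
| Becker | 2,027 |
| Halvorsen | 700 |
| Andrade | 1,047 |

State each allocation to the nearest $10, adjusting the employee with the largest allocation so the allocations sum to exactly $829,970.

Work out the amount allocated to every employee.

Sum of billable hours: 3,774.
Raw shares: Becker 2,027/3,774 × $829,970 = 445,773.50; Halvorsen 700/3,774 × $829,970 = 153,942.50; Andrade 1,047/3,774 × $829,970 = 230,254.00.
At nearest $10: Becker $445,770; Halvorsen $153,940; Andrade $230,250. Sum = $829,960.
Difference $829,970 − $829,960 = +$10 applied to largest allocation (Becker): Becker becomes $445,780.

Becker: $445,780 | Halvorsen: $153,940 | Andrade: $230,250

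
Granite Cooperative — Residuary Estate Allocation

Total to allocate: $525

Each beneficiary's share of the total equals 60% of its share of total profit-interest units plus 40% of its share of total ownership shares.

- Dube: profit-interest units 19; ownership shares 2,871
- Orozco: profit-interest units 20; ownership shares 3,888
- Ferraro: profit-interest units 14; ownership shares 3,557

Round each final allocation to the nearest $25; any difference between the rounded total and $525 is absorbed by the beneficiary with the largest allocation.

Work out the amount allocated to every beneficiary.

Totals — profit-interest units 53, ownership shares 10,316.
Blended shares (60% profit-interest units + 40% ownership shares): Dube 0.3264; Orozco 0.3772; Ferraro 0.2964.
Raw shares: Dube 171.37; Orozco 198.01; Ferraro 155.62.
Rounded to nearest $25: Dube $175; Orozco $200; Ferraro $150. Sum = $525.
No rounding difference to absorb.

Dube: $175; Orozco: $200; Ferraro: $150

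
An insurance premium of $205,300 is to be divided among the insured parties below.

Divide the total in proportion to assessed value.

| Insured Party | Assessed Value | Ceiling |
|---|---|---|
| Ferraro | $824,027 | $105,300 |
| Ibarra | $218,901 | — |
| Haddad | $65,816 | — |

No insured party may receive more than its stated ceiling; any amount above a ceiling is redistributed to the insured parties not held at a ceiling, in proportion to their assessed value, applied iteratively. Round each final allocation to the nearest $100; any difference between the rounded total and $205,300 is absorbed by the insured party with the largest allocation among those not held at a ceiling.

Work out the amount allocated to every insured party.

Total assessed value = 1,108,744.
Unconstrained shares: Ferraro 152,580.53; Ibarra 40,532.69; Haddad 12,186.79.
Held at cap: Ferraro ($105,300); remaining pool $100,000 reallocated over remaining assessed value 284,717.
Remaining shares: Ibarra 76,883.71 → $76,900; Haddad 23,116.29 → $23,100.

Ferraro: $105,300 · Ibarra: $76,900 · Haddad: $23,100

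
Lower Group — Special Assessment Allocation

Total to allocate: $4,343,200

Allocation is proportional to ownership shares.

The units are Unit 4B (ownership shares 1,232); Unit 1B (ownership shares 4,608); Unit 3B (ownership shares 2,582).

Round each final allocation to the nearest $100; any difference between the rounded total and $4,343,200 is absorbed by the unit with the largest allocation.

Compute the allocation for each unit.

Total ownership shares = 8,422.
Pro-rata amounts: Unit 4B 1,232/8,422 × $4,343,200 = 635,338.68; Unit 1B 4,608/8,422 × $4,343,200 = 2,376,331.70; Unit 3B 2,582/8,422 × $4,343,200 = 1,331,529.61.
At nearest $100: Unit 4B $635,300; Unit 1B $2,376,300; Unit 3B $1,331,500. Sum = $4,343,100.
Difference $4,343,200 − $4,343,100 = +$100 applied to largest allocation (Unit 1B): Unit 1B becomes $2,376,400.

Unit 4B: $635,300 | Unit 1B: $2,376,400 | Unit 3B: $1,331,500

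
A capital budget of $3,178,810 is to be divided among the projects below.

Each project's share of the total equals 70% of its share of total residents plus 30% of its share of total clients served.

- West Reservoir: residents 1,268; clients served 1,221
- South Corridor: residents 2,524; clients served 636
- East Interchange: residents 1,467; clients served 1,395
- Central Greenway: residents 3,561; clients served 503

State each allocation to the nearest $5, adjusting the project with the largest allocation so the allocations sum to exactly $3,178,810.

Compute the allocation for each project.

West Reservoir: $629,990 | South Corridor: $798,295 | East Interchange: $724,385 | Central Greenway: $1,026,140

Residents total 8,820; clients served total 3,755.
Blended shares (70% residents + 30% clients served): West Reservoir 0.1982; South Corridor 0.2511; East Interchange 0.2279; Central Greenway 0.3228.
Proportional shares: West Reservoir 629,992.00; South Corridor 798,293.64; East Interchange 724,387.13; Central Greenway 1,026,137.24.
At nearest $5: West Reservoir $629,990; South Corridor $798,295; East Interchange $724,385; Central Greenway $1,026,135. Sum = $3,178,805.
Difference $3,178,810 − $3,178,805 = +$5 applied to largest allocation (Central Greenway): Central Greenway becomes $1,026,140.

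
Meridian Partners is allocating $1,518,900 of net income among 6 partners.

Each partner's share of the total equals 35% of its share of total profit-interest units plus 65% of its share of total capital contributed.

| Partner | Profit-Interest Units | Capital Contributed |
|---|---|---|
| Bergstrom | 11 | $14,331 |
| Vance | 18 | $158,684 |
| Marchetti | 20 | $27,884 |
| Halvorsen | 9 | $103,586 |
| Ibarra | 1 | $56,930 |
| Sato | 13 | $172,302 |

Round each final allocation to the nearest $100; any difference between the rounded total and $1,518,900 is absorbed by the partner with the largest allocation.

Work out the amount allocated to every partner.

Profit-interest units total 72; capital contributed total 533,717.
Composite weights (35% profit-interest units + 65% capital contributed): Bergstrom 0.0709; Vance 0.2808; Marchetti 0.1312; Halvorsen 0.1699; Ibarra 0.0742; Sato 0.2730.
Proportional shares: Bergstrom 107,728.85; Vance 426,441.96; Marchetti 199,251.46; Halvorsen 258,068.23; Ibarra 112,694.29; Sato 414,715.22.
At nearest $100: Bergstrom $107,700; Vance $426,400; Marchetti $199,300; Halvorsen $258,100; Ibarra $112,700; Sato $414,700. Sum = $1,518,900.
Rounded total matches; no reconciliation needed.

Bergstrom: $107,700 · Vance: $426,400 · Marchetti: $199,300 · Halvorsen: $258,100 · Ibarra: $112,700 · Sato: $414,700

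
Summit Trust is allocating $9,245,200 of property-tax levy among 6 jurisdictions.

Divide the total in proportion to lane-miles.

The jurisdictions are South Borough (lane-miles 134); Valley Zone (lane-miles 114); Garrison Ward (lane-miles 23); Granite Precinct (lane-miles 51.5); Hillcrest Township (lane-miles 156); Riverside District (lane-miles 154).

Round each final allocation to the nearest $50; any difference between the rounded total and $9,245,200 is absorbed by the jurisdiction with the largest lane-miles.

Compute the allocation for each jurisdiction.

South Borough: $1,958,650 · Valley Zone: $1,666,350 · Garrison Ward: $336,200 · Granite Precinct: $752,750 · Hillcrest Township: $2,280,250 · Riverside District: $2,251,000

Sum of lane-miles: 134 + 114 + 23 + 51.5 + 156 + 154 = 632.5.
Unrounded shares: South Borough 1,958,666.88; Valley Zone 1,666,328.54; Garrison Ward 336,189.09; Granite Precinct 752,771.23; Hillcrest Township 2,280,239.05; Riverside District 2,251,005.22.
At nearest $50: South Borough $1,958,650; Valley Zone $1,666,350; Garrison Ward $336,200; Granite Precinct $752,750; Hillcrest Township $2,280,250; Riverside District $2,251,000. Sum = $9,245,200.
Rounded total matches; no reconciliation needed.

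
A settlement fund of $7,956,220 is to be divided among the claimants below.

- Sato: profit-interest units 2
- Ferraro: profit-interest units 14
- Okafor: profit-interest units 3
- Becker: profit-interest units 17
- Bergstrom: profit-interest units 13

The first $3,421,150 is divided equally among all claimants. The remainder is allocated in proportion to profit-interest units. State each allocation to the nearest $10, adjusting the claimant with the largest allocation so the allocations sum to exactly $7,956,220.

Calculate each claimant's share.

First tranche $3,421,150 split equally: $684,230 each.
Remainder $4,535,070 by profit-interest units (total 49): Sato 185,104.90 → $185,100; Ferraro 1,295,734.29 → $1,295,730; Okafor 277,657.35 → $277,660; Becker 1,573,391.63 → $1,573,390; Bergstrom 1,203,181.84 → $1,203,180.
Rounding difference +$10 on remainder applied to Becker.
Totals: Sato $684,230 + $185,100 = $869,330; Ferraro $684,230 + $1,295,730 = $1,979,960; Okafor $684,230 + $277,660 = $961,890; Becker $684,230 + $1,573,400 = $2,257,630; Bergstrom $684,230 + $1,203,180 = $1,887,410.

Sato: $869,330 · Ferraro: $1,979,960 · Okafor: $961,890 · Becker: $2,257,630 · Bergstrom: $1,887,410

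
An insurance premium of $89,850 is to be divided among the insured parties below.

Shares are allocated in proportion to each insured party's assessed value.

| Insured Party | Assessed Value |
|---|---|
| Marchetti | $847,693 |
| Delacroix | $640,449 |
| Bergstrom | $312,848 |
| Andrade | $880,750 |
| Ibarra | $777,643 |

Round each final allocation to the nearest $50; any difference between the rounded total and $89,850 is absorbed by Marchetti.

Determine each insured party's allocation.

Sum of assessed value: 3,459,383.
Proportional shares: Marchetti 847,693/3,459,383 × $89,850 = 22,016.99; Delacroix 640,449/3,459,383 × $89,850 = 16,634.28; Bergstrom 312,848/3,459,383 × $89,850 = 8,125.55; Andrade 880,750/3,459,383 × $89,850 = 22,875.58; Ibarra 777,643/3,459,383 × $89,850 = 20,197.60.
After rounding ($50): Marchetti $22,000; Delacroix $16,650; Bergstrom $8,150; Andrade $22,900; Ibarra $20,200. Sum = $89,900.
Difference $89,850 − $89,900 = −$50 applied to Marchetti: Marchetti becomes $21,950.

Marchetti: $21,950 | Delacroix: $16,650 | Bergstrom: $8,150 | Andrade: $22,900 | Ibarra: $20,200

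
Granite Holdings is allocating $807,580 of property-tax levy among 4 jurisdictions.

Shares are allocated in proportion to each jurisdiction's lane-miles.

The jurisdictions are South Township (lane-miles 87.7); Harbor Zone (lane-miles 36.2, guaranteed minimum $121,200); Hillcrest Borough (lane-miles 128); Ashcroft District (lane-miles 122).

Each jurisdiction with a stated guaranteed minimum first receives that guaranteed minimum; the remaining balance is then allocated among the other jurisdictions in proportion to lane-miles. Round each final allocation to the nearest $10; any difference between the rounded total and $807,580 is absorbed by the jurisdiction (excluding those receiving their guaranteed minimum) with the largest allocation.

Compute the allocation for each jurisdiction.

Fund the minimums — Harbor Zone $121,200. Remaining pool $686,380.
Remaining pool split over remaining lane-miles 337.7: South Township 178,251.48 → $178,250; Hillcrest Borough 260,161.80 → $260,160; Ashcroft District 247,966.72 → $247,970.

South Township: $178,250 · Harbor Zone: $121,200 · Hillcrest Borough: $260,160 · Ashcroft District: $247,970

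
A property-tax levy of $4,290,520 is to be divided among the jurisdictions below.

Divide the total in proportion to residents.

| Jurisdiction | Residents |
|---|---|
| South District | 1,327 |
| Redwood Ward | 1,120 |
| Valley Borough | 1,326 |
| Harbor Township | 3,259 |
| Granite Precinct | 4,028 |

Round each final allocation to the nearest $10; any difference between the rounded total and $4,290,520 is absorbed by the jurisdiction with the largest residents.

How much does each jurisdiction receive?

South District: $514,780 · Redwood Ward: $434,480 · Valley Borough: $514,400 · Harbor Township: $1,264,270 · Granite Precinct: $1,562,590

Sum of residents: 1,327 + 1,120 + 1,326 + 3,259 + 4,028 = 11,060.
Raw shares: South District 514,784.81; Redwood Ward 434,483.04; Valley Borough 514,396.88; Harbor Township 1,264,268.05; Granite Precinct 1,562,587.21.
Rounded to nearest $10: South District $514,780; Redwood Ward $434,480; Valley Borough $514,400; Harbor Township $1,264,270; Granite Precinct $1,562,590. Sum = $4,290,520.
Rounded total matches; no reconciliation needed.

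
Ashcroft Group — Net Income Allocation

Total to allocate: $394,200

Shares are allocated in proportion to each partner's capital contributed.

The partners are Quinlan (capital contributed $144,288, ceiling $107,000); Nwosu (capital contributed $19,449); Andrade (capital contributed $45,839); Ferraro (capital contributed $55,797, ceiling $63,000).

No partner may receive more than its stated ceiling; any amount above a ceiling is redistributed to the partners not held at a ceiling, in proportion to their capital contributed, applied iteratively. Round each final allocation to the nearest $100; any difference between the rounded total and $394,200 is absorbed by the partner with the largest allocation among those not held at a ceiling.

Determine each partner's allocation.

Total capital contributed = 265,373.
Unconstrained shares: Quinlan 214,333.52; Nwosu 28,890.64; Andrade 68,091.83; Ferraro 82,884.01.
Capped: Quinlan ($107,000), Ferraro ($63,000); residual $224,200 reallocated over remaining capital contributed 65,288.
Shares after redistribution: Nwosu 66,788.17 → $66,800; Andrade 157,411.83 → $157,400.

Quinlan: $107,000 | Nwosu: $66,800 | Andrade: $157,400 | Ferraro: $63,000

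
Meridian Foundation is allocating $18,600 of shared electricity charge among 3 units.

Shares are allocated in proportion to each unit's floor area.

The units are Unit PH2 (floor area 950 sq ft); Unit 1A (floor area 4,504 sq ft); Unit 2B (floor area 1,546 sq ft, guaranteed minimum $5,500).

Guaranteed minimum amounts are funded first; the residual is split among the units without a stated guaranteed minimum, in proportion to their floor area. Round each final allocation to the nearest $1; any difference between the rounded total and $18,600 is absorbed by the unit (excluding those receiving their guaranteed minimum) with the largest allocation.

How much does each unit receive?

Unit PH2: $2,282 · Unit 1A: $10,818 · Unit 2B: $5,500

Minimums first: Unit 2B $5,500. Residual $13,100.
Residual split over remaining floor area 5,454: Unit PH2 2,281.81 → $2,282; Unit 1A 10,818.19 → $10,818.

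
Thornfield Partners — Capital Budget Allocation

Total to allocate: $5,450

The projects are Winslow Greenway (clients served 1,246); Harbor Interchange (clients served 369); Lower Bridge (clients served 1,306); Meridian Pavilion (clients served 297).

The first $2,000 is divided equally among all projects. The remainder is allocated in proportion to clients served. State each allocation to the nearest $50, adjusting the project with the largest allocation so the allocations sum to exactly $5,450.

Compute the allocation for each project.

Winslow Greenway: $1,850 · Harbor Interchange: $900 · Lower Bridge: $1,900 · Meridian Pavilion: $800

Equal tier: $2,000 ÷ 4 = $500 apiece.
Remainder $3,450 by clients served (total 3,218): Winslow Greenway 1,335.83 → $1,350; Harbor Interchange 395.60 → $400; Lower Bridge 1,400.16 → $1,400; Meridian Pavilion 318.41 → $300.
Totals: Winslow Greenway $500 + $1,350 = $1,850; Harbor Interchange $500 + $400 = $900; Lower Bridge $500 + $1,400 = $1,900; Meridian Pavilion $500 + $300 = $800.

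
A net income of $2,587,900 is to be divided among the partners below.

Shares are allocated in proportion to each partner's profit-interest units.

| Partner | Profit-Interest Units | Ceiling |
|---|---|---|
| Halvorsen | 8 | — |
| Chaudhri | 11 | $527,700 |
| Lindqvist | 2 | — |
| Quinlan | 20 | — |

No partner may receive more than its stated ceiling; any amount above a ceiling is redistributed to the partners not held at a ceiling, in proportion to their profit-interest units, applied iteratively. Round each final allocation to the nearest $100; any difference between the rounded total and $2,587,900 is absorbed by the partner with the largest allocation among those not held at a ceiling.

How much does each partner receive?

Halvorsen: $549,400 | Chaudhri: $527,700 | Lindqvist: $137,300 | Quinlan: $1,373,500

Profit-interest units total: 41.
Pro-rata shares before constraints: Halvorsen 504,956.10; Chaudhri 694,314.63; Lindqvist 126,239.02; Quinlan 1,262,390.24.
Held at cap: Chaudhri ($527,700); residual $2,060,200 reallocated over remaining profit-interest units 30.
Redistributed shares: Halvorsen 549,386.67 → $549,400; Lindqvist 137,346.67 → $137,300; Quinlan 1,373,466.67 → $1,373,500.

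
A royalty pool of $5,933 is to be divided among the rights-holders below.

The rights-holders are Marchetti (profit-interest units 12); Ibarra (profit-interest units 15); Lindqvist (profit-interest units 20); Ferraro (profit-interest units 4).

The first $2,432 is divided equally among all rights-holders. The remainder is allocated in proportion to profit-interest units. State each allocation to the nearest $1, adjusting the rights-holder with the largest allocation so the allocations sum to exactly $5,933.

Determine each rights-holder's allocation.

Marchetti: $1,432 | Ibarra: $1,638 | Lindqvist: $1,980 | Ferraro: $883

First tranche $2,432 split equally: $608 each.
Remainder $3,501 by profit-interest units (total 51): Marchetti 823.76 → $824; Ibarra 1,029.71 → $1,030; Lindqvist 1,372.94 → $1,373; Ferraro 274.59 → $275.
Rounding difference −$1 on remainder applied to Lindqvist.
Totals: Marchetti $608 + $824 = $1,432; Ibarra $608 + $1,030 = $1,638; Lindqvist $608 + $1,372 = $1,980; Ferraro $608 + $275 = $883.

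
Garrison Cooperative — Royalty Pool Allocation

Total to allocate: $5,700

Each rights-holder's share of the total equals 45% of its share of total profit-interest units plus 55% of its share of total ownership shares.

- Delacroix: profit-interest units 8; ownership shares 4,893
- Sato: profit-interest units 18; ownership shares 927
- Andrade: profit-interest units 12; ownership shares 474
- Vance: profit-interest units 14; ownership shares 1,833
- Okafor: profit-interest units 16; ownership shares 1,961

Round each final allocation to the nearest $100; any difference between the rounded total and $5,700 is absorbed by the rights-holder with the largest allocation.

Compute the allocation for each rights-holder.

Delacroix: $1,800; Sato: $1,000; Andrade: $600; Vance: $1,100; Okafor: $1,200

Profit-interest units total 68; ownership shares total 10,088.
Composite weights (45% profit-interest units + 55% ownership shares): Delacroix 0.3197; Sato 0.1697; Andrade 0.1053; Vance 0.1926; Okafor 0.2128.
Raw shares: Delacroix 1,822.34; Sato 967.05; Andrade 599.95; Vance 1,097.72; Okafor 1,212.94.
Rounded to nearest $100: Delacroix $1,800; Sato $1,000; Andrade $600; Vance $1,100; Okafor $1,200. Sum = $5,700.
No rounding difference to absorb.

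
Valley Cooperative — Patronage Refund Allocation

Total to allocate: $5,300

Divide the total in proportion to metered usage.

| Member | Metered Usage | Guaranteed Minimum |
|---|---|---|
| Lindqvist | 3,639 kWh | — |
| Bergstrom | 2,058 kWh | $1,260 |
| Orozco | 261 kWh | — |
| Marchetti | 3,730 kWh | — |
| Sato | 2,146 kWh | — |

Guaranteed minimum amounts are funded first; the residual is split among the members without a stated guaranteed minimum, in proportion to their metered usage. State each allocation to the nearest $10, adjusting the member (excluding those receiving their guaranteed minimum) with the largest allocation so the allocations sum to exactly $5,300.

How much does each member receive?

Fund the minimums — Bergstrom $1,260. Residual $4,040.
Residual split over remaining metered usage 9,776: Lindqvist 1,503.84 → $1,500; Orozco 107.86 → $110; Marchetti 1,541.45 → $1,540; Sato 886.85 → $890.

Lindqvist: $1,500 · Bergstrom: $1,260 · Orozco: $110 · Marchetti: $1,540 · Sato: $890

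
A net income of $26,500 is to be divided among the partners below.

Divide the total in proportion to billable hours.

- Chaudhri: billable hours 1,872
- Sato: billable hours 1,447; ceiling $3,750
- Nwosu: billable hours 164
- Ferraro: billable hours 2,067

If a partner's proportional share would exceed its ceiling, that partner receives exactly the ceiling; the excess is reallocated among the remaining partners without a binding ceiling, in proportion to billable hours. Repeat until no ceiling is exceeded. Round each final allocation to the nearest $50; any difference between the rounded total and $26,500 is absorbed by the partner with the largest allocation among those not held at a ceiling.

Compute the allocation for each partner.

Chaudhri: $10,400 · Sato: $3,750 · Nwosu: $900 · Ferraro: $11,450

Total billable hours = 5,550.
Unconstrained shares: Chaudhri 8,938.38; Sato 6,909.10; Nwosu 783.06; Ferraro 9,869.46.
Capped: Sato ($3,750); remaining pool $22,750 reallocated over remaining billable hours 4,103.
Redistributed shares: Chaudhri 10,379.72 → $10,400; Nwosu 909.33 → $900; Ferraro 11,460.94 → $11,450.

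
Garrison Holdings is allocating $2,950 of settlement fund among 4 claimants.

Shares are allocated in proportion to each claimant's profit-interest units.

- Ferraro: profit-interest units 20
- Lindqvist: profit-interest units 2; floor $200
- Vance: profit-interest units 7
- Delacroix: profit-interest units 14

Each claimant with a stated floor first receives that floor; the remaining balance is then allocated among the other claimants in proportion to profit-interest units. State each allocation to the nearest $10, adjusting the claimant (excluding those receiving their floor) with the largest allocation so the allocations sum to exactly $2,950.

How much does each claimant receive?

Minimums first: Lindqvist $200. Residual $2,750.
Residual split over remaining profit-interest units 41: Ferraro 1,341.46 → $1,340; Vance 469.51 → $470; Delacroix 939.02 → $940.

Ferraro: $1,340 | Lindqvist: $200 | Vance: $470 | Delacroix: $940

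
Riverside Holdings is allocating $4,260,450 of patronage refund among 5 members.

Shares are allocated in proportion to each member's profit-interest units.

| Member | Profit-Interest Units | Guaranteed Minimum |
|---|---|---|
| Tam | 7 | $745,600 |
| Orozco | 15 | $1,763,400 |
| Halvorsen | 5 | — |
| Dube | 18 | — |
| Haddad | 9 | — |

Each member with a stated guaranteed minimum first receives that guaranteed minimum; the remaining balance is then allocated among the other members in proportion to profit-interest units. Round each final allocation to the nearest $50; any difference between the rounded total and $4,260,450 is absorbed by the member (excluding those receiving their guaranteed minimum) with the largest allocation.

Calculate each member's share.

Tam: $745,600 · Orozco: $1,763,400 · Halvorsen: $273,650 · Dube: $985,200 · Haddad: $492,600

Guaranteed amounts: Tam $745,600; Orozco $1,763,400. Balance $1,751,450.
Balance split over remaining profit-interest units 32: Halvorsen 273,664.06 → $273,650; Dube 985,190.62 → $985,200; Haddad 492,595.31 → $492,600.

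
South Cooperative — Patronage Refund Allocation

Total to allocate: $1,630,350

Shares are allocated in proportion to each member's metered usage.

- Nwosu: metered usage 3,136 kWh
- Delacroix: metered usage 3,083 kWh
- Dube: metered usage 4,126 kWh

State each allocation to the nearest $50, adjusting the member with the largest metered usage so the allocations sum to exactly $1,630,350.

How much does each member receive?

Sum of metered usage: 3,136 + 3,083 + 4,126 = 10,345.
Pro-rata amounts: Nwosu 494,226.93; Delacroix 485,874.24; Dube 650,248.83.
Rounded to nearest $50: Nwosu $494,250; Delacroix $485,850; Dube $650,250. Sum = $1,630,350.
No rounding difference to absorb.

Nwosu: $494,250 | Delacroix: $485,850 | Dube: $650,250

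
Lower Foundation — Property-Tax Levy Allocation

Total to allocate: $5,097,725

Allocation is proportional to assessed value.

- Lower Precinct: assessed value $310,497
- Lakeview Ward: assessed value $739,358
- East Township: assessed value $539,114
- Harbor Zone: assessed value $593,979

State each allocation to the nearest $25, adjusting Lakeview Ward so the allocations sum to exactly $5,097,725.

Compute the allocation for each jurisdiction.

Total assessed value = 2,182,948.
Proportional shares: Lower Precinct 310,497/2,182,948 × $5,097,725 = 725,087.51; Lakeview Ward 739,358/2,182,948 × $5,097,725 = 1,726,584.31; East Township 539,114/2,182,948 × $5,097,725 = 1,258,964.90; Harbor Zone 593,979/2,182,948 × $5,097,725 = 1,387,088.29.
At nearest $25: Lower Precinct $725,100; Lakeview Ward $1,726,575; East Township $1,258,975; Harbor Zone $1,387,100. Sum = $5,097,750.
Difference $5,097,725 − $5,097,750 = −$25 applied to Lakeview Ward: Lakeview Ward becomes $1,726,550.

Lower Precinct: $725,100 | Lakeview Ward: $1,726,550 | East Township: $1,258,975 | Harbor Zone: $1,387,100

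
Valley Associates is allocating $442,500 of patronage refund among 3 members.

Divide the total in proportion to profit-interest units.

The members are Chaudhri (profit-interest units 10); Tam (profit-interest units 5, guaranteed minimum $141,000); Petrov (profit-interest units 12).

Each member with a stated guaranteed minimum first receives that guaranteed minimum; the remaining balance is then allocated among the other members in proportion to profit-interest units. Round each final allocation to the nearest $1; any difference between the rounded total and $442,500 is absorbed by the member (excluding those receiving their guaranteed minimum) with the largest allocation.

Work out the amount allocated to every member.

Fund the minimums — Tam $141,000. Balance $301,500.
Balance split over remaining profit-interest units 22: Chaudhri 137,045.45 → $137,045; Petrov 164,454.55 → $164,455.

Chaudhri: $137,045 | Tam: $141,000 | Petrov: $164,455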